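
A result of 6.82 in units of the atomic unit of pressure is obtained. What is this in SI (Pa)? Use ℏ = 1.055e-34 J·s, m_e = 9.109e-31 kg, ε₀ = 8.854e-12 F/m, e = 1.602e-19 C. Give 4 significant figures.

One atomic unit of pressure: P_au = E_h/a₀³ = m_e⁴e¹⁰/((4πε₀)⁵ℏ⁸) = 2.929e13 Pa.
6.82 × 2.929e13 Pa = 1.998e14 Pa

1.998e14 Pa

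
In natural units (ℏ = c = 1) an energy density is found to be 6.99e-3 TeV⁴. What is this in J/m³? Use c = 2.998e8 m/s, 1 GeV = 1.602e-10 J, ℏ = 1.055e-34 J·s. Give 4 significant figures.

[E]/[L]³ = [E]⁴/(ℏc)³; restore (ℏc)⁻³.
1 GeV⁴ → 1/(ℏc)³ × (1 GeV in J)⁴ = 2.082e37 J/m³.
Convert the energy scale: 6.99e-3 TeV⁴ = 6.99e9 GeV⁴.
Result: 6.99e9 × 2.082e37 = 1.455e47 J/m³.

1.455e47 J/m³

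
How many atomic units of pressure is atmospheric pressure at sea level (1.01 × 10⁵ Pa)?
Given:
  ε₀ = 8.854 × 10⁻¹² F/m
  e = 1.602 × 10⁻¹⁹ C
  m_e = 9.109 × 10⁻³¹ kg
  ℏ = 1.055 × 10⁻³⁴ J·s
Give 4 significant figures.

atomic unit of pressure: P_au = E_h/a₀³ = m_e⁴e¹⁰/((4πε₀)⁵ℏ⁸) = 2.929 × 10¹³ Pa.
1.01 × 10⁵ / 2.929 × 10¹³ = 3.448 × 10⁻⁹

3.448 × 10⁻⁹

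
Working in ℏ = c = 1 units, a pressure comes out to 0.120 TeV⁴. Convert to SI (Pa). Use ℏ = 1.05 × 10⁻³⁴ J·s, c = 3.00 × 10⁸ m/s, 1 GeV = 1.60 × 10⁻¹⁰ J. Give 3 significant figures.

2.52 × 10⁴⁸ Pa

Pressure is [E]/[L]³ = [E]⁴/(ℏc)³.
1 GeV⁴ → 1/(ℏc)³ × (1 GeV in J)⁴ = 2.10 × 10³⁷ Pa.
Convert the energy scale: 0.120 TeV⁴ = 1.20 × 10¹¹ GeV⁴.
Result: 1.20 × 10¹¹ × 2.10 × 10³⁷ = 2.52 × 10⁴⁸ Pa.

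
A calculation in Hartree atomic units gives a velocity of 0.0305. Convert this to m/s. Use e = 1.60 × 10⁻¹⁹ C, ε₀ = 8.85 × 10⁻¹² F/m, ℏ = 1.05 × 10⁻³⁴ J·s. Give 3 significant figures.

6.69 × 10⁴ m/s

One atomic unit of velocity: v_au = e²/(4πε₀ℏ) = 2.19 × 10⁶ m/s.
0.0305 × 2.19 × 10⁶ m/s = 6.69 × 10⁴ m/s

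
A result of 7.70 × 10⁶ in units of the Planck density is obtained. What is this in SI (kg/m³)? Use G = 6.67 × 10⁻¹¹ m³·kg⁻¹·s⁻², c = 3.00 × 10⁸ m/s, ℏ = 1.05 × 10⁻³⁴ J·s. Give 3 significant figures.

4.01 × 10¹⁰³ kg/m³

One Planck density: ρ_P = c⁵/(ℏG²) = 5.20 × 10⁹⁶ kg/m³.
7.70 × 10⁶ × 5.20 × 10⁹⁶ kg/m³ = 4.01 × 10¹⁰³ kg/m³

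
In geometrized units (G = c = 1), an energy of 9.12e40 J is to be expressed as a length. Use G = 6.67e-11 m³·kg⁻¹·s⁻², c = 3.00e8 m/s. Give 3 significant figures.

7.51e-4 m

Energy → length via G/c⁴.
9.12e40 J × (G/c⁴) = 7.51e-4 m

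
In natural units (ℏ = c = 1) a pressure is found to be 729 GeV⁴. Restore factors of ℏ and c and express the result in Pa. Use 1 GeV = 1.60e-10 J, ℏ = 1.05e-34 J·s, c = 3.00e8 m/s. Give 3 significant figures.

1.53e40 Pa

Pressure is [E]/[L]³ = [E]⁴/(ℏc)³.
1 GeV⁴ → 1/(ℏc)³ × (1 GeV in J)⁴ = 2.10e37 Pa.
Result: 729 × 2.10e37 = 1.53e40 Pa.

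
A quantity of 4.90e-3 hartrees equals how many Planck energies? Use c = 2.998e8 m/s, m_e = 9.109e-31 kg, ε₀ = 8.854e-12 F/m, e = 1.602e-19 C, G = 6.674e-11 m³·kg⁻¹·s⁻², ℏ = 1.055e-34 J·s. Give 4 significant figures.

1.090e-29

hartree: E_h = m_e e⁴/(4πε₀ℏ)² = 4.354e-18 J
Planck energy: E_P = √(ℏc⁵/G) = 1.957e9 J
4.90e-3 × 4.354e-18 / 1.957e9 = 1.090e-29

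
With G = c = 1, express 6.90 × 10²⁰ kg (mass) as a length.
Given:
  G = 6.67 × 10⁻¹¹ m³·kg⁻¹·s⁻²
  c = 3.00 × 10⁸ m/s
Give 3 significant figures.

5.11 × 10⁻⁷ m

In G = c = 1 units mass has dimensions of length; the conversion factor is G/c².
6.90 × 10²⁰ kg × (G/c²) = 5.11 × 10⁻⁷ m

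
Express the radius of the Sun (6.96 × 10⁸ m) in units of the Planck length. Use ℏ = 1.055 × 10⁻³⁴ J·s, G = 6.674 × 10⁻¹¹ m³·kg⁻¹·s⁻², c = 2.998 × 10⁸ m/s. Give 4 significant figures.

4.306 × 10⁴³

Planck length: ℓ_P = √(ℏG/c³) = 1.616 × 10⁻³⁵ m.
6.96 × 10⁸ / 1.616 × 10⁻³⁵ = 4.306 × 10⁴³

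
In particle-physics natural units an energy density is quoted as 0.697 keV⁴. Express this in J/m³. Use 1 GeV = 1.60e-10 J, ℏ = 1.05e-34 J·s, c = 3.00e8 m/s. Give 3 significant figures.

[E]/[L]³ = [E]⁴/(ℏc)³; restore (ℏc)⁻³.
1 GeV⁴ → 1/(ℏc)³ × (1 GeV in J)⁴ = 2.10e37 J/m³.
Convert the energy scale: 0.697 keV⁴ = 6.97e-25 GeV⁴.
Result: 6.97e-25 × 2.10e37 = 1.46e13 J/m³.

1.46e13 J/m³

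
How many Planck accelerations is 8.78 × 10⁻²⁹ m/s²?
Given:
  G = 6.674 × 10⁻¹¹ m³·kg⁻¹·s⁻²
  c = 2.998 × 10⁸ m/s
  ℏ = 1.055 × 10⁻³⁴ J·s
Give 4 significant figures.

Planck acceleration: a_P = √(c⁷/(ℏG)) = 5.560 × 10⁵¹ m/s².
8.78 × 10⁻²⁹ / 5.560 × 10⁵¹ = 1.579 × 10⁻⁸⁰

1.579 × 10⁻⁸⁰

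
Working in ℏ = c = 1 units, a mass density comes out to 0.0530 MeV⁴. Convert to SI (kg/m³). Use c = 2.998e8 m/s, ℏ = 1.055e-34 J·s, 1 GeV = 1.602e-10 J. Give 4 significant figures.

Mass density is [E]/(c²[L]³) = [E]⁴/(ℏ³c⁵).
1 GeV⁴ → 1/(ℏ³c⁵) × (1 GeV in J)⁴ = 2.316e20 kg/m³.
Convert the energy scale: 0.0530 MeV⁴ = 5.30e-14 GeV⁴.
Result: 5.30e-14 × 2.316e20 = 1.227e7 kg/m³.

1.227e7 kg/m³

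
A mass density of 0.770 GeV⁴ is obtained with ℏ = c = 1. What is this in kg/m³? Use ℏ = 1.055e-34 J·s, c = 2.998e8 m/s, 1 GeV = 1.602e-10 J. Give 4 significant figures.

1.783e20 kg/m³

Mass density is [E]/(c²[L]³) = [E]⁴/(ℏ³c⁵).
1 GeV⁴ → 1/(ℏ³c⁵) × (1 GeV in J)⁴ = 2.316e20 kg/m³.
Result: 0.770 × 2.316e20 = 1.783e20 kg/m³.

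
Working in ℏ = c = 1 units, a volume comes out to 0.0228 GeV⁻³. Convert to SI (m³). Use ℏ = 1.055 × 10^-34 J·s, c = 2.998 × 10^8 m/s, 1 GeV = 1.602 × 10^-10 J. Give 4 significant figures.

Volume is [L]³ = [E]⁻³·(ℏc)³.
1 GeV⁻³ → (ℏc)³ × (1 GeV in J)⁻³ = 7.696 × 10^-48 m³.
Result: 0.0228 × 7.696 × 10^-48 = 1.755 × 10^-49 m³.

1.755 × 10^-49 m³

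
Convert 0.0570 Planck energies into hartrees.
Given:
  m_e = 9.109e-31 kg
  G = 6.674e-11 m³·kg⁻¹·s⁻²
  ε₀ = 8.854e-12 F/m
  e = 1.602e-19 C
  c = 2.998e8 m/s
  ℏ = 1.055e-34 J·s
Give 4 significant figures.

Planck energy: E_P = √(ℏc⁵/G) = 1.957e9 J
hartree: E_h = m_e e⁴/(4πε₀ℏ)² = 4.354e-18 J
0.0570 × 1.957e9 / 4.354e-18 = 2.561e25

2.561e25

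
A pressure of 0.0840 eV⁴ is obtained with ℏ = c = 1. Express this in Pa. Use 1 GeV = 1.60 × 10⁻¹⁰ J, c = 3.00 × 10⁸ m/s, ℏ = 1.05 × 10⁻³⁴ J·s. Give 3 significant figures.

Pressure is [E]/[L]³ = [E]⁴/(ℏc)³.
1 GeV⁴ → 1/(ℏc)³ × (1 GeV in J)⁴ = 2.10 × 10³⁷ Pa.
Convert the energy scale: 0.0840 eV⁴ = 8.40 × 10⁻³⁸ GeV⁴.
Result: 8.40 × 10⁻³⁸ × 2.10 × 10³⁷ = 1.76 Pa.

1.76 Pa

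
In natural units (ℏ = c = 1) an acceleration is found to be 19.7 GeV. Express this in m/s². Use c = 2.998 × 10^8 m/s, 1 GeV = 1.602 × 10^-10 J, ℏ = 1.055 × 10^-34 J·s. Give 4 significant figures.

Acceleration is [L]/[T]² = c·[E]/ℏ.
1 GeV → c/ℏ × (1 GeV in J) = 4.552 × 10^32 m/s².
Result: 19.7 × 4.552 × 10^32 = 8.968 × 10^33 m/s².

8.968 × 10^33 m/s²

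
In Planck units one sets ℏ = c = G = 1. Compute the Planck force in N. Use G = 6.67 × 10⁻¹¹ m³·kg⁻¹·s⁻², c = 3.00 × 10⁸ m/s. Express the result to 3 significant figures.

1.21 × 10⁴⁴ N

F_P = c⁴/G
  = 8.10 × 10³³ / 6.67 × 10⁻¹¹
  = 1.21 × 10⁴⁴ N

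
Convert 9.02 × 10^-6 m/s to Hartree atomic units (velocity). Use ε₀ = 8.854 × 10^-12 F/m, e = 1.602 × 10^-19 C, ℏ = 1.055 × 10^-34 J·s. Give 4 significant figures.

atomic unit of velocity: v_au = e²/(4πε₀ℏ) = 2.186 × 10^6 m/s.
9.02 × 10^-6 / 2.186 × 10^6 = 4.126 × 10^-12

4.126 × 10^-12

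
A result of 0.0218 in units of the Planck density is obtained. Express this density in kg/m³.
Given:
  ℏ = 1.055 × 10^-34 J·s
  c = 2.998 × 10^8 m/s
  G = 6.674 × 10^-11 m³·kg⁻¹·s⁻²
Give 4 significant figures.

1.124 × 10^95 kg/m³

One Planck density: ρ_P = c⁵/(ℏG²) = 5.154 × 10^96 kg/m³.
0.0218 × 5.154 × 10^96 kg/m³ = 1.124 × 10^95 kg/m³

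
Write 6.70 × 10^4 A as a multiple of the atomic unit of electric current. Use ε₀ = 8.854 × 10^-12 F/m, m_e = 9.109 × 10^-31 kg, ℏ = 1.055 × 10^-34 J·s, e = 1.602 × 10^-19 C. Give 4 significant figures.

1.013 × 10^7

atomic unit of electric current: I_au = e E_h/ℏ = m_e e⁵/((4πε₀)²ℏ³) = 6.612 × 10^-3 A.
6.70 × 10^4 / 6.612 × 10^-3 = 1.013 × 10^7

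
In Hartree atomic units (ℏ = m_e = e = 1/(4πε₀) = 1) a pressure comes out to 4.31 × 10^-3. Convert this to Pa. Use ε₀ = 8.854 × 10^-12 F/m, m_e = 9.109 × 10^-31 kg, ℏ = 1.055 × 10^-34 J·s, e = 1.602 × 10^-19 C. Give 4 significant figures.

One atomic unit of pressure: P_au = E_h/a₀³ = m_e⁴e¹⁰/((4πε₀)⁵ℏ⁸) = 2.929 × 10^13 Pa.
4.31 × 10^-3 × 2.929 × 10^13 Pa = 1.262 × 10^11 Pa

1.262 × 10^11 Pa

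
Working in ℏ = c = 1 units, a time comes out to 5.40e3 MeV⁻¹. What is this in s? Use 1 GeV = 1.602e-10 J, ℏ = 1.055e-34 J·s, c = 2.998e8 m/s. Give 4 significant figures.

A time is [E]⁻¹ in ℏ=c=1; restore one factor of ℏ.
1 GeV⁻¹ → ℏ × (1 GeV in J)⁻¹ = 6.586e-25 s.
Convert the energy scale: 5.40e3 MeV⁻¹ = 5.40e6 GeV⁻¹.
Result: 5.40e6 × 6.586e-25 = 3.556e-18 s.

3.556e-18 s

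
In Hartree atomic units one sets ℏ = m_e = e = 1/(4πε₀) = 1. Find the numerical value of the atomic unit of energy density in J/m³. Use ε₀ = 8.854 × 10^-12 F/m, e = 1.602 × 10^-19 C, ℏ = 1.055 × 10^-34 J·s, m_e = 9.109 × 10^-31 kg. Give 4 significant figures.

u_au = E_h/a₀³ = m_e⁴e¹⁰/((4πε₀)⁵ℏ⁸)
E_h = 4.354 × 10^-18 J
a₀ = 5.297 × 10^-11 m
E_h/a₀³ = 2.929 × 10^13 J/m³

2.929 × 10^13 J/m³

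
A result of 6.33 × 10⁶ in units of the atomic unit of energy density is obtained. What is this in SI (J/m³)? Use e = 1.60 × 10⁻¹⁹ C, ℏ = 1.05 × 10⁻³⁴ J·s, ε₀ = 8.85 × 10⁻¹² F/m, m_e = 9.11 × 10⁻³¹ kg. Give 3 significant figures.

One atomic unit of energy density: u_au = E_h/a₀³ = m_e⁴e¹⁰/((4πε₀)⁵ℏ⁸) = 3.01 × 10¹³ J/m³.
6.33 × 10⁶ × 3.01 × 10¹³ J/m³ = 1.91 × 10²⁰ J/m³

1.91 × 10²⁰ J/m³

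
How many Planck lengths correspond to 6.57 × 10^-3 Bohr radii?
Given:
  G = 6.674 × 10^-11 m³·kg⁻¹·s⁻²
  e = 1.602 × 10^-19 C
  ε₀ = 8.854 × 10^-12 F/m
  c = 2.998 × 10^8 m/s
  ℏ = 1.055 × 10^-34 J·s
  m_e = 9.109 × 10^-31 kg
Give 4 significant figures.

Bohr radius: a₀ = 4πε₀ℏ²/(m_e e²) = 5.297 × 10^-11 m
Planck length: ℓ_P = √(ℏG/c³) = 1.616 × 10^-35 m
6.57 × 10^-3 × 5.297 × 10^-11 / 1.616 × 10^-35 = 2.153 × 10^22

2.153 × 10^22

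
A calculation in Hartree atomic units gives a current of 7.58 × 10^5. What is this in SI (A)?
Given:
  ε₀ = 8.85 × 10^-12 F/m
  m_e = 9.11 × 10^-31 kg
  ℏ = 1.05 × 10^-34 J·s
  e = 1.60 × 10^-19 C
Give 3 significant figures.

One atomic unit of electric current: I_au = e E_h/ℏ = m_e e⁵/((4πε₀)²ℏ³) = 6.67 × 10^-3 A.
7.58 × 10^5 × 6.67 × 10^-3 A = 5.06 × 10^3 A

5.06 × 10^3 A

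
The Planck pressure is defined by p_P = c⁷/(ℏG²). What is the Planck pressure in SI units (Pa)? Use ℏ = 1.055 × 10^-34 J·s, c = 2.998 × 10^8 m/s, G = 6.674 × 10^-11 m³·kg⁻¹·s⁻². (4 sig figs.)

p_P = c⁷/(ℏG²)
  = 2.177 × 10^59 / 4.699 × 10^-55
  = 4.632 × 10^113 Pa

4.632 × 10^113 Pa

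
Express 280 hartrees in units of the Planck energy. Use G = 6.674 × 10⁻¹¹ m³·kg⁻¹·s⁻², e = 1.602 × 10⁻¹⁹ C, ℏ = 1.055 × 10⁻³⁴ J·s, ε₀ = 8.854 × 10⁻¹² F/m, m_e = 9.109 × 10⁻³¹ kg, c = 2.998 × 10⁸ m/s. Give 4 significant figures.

6.231 × 10⁻²⁵

hartree: E_h = m_e e⁴/(4πε₀ℏ)² = 4.354 × 10⁻¹⁸ J
Planck energy: E_P = √(ℏc⁵/G) = 1.957 × 10⁹ J
280 × 4.354 × 10⁻¹⁸ / 1.957 × 10⁹ = 6.231 × 10⁻²⁵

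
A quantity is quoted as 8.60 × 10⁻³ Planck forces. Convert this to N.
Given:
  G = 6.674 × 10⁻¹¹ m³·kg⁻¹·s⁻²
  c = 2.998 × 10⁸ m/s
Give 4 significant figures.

One Planck force: F_P = c⁴/G = 1.210 × 10⁴⁴ N.
8.60 × 10⁻³ × 1.210 × 10⁴⁴ N = 1.041 × 10⁴² N

1.041 × 10⁴² N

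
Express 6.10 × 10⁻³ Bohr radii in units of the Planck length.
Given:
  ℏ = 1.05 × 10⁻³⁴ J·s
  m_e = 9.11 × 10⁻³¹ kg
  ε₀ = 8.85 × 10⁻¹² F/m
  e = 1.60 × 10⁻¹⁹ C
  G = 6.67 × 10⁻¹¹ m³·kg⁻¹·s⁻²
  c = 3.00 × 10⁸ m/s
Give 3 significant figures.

Bohr radius: a₀ = 4πε₀ℏ²/(m_e e²) = 5.26 × 10⁻¹¹ m
Planck length: ℓ_P = √(ℏG/c³) = 1.61 × 10⁻³⁵ m
6.10 × 10⁻³ × 5.26 × 10⁻¹¹ / 1.61 × 10⁻³⁵ = 1.99 × 10²²

1.99 × 10²²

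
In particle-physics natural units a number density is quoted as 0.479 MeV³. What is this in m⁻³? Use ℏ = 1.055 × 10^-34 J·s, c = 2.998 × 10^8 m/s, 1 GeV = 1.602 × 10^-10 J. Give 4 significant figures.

6.224 × 10^37 m⁻³

Number density is [L]⁻³ = [E]³/(ℏc)³.
1 GeV³ → 1/(ℏc)³ × (1 GeV in J)³ = 1.299 × 10^47 m⁻³.
Convert the energy scale: 0.479 MeV³ = 4.79 × 10^-10 GeV³.
Result: 4.79 × 10^-10 × 1.299 × 10^47 = 6.224 × 10^37 m⁻³.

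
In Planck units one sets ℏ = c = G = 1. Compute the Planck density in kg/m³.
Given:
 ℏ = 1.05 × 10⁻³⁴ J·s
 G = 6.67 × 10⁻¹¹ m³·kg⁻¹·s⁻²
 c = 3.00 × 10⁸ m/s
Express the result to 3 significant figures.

ρ_P = c⁵/(ℏG²)
  = 2.43 × 10⁴² / 4.67 × 10⁻⁵⁵
  = 5.20 × 10⁹⁶ kg/m³

5.20 × 10⁹⁶ kg/m³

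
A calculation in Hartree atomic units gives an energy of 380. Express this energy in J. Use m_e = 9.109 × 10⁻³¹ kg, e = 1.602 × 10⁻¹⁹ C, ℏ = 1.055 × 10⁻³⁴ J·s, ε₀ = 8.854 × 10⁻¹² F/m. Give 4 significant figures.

One hartree: E_h = m_e e⁴/(4πε₀ℏ)² = 4.354 × 10⁻¹⁸ J.
380 × 4.354 × 10⁻¹⁸ J = 1.655 × 10⁻¹⁵ J

1.655 × 10⁻¹⁵ J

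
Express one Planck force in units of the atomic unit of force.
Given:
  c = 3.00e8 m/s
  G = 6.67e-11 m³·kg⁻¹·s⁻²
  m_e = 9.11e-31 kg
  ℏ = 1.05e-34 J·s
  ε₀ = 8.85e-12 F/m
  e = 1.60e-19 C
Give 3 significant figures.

Planck force: F_P = c⁴/G = 1.21e44 N
atomic unit of force: F_au = E_h/a₀ = m_e²e⁶/((4πε₀)³ℏ⁴) = 8.33e-8 N
ratio = 1.21e44 / 8.33e-8 = 1.46e51

1.46e51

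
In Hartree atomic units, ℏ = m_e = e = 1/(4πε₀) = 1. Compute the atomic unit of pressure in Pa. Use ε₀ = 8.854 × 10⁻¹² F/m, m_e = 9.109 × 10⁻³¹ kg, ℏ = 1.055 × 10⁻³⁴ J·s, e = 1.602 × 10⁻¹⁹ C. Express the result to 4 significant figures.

2.929 × 10¹³ Pa

The unique combination of the constants set to 1 with dimensions of pressure is P_au = E_h/a₀³ = m_e⁴e¹⁰/((4πε₀)⁵ℏ⁸).
E_h = 4.354 × 10⁻¹⁸ J
a₀ = 5.297 × 10⁻¹¹ m
E_h/a₀³ = 2.929 × 10¹³ Pa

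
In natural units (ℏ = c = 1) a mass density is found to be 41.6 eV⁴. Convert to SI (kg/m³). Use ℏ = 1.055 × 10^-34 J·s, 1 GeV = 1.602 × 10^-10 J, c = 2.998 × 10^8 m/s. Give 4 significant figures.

9.634 × 10^-15 kg/m³

Mass density is [E]/(c²[L]³) = [E]⁴/(ℏ³c⁵).
1 GeV⁴ → 1/(ℏ³c⁵) × (1 GeV in J)⁴ = 2.316 × 10^20 kg/m³.
Convert the energy scale: 41.6 eV⁴ = 4.16 × 10^-35 GeV⁴.
Result: 4.16 × 10^-35 × 2.316 × 10^20 = 9.634 × 10^-15 kg/m³.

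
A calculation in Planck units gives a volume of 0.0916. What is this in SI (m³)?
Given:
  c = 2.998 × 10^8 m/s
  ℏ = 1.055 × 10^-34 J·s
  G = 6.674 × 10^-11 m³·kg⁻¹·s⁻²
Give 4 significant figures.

3.869 × 10^-106 m³

One Planck volume: V_P = (ℏG/c³)^(3/2) = 4.224 × 10^-105 m³.
0.0916 × 4.224 × 10^-105 m³ = 3.869 × 10^-106 m³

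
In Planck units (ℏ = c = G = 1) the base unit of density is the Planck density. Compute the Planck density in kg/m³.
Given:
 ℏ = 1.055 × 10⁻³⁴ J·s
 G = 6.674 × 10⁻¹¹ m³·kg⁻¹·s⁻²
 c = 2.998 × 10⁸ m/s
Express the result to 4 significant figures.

ρ_P = c⁵/(ℏG²)
  = 2.422 × 10⁴² / 4.699 × 10⁻⁵⁵
  = 5.154 × 10⁹⁶ kg/m³

5.154 × 10⁹⁶ kg/m³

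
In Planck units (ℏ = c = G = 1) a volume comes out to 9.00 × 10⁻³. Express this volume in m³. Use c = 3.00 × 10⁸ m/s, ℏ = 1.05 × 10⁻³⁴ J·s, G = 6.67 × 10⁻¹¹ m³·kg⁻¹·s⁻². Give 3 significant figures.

3.76 × 10⁻¹⁰⁷ m³

One Planck volume: V_P = (ℏG/c³)^(3/2) = 4.18 × 10⁻¹⁰⁵ m³.
9.00 × 10⁻³ × 4.18 × 10⁻¹⁰⁵ m³ = 3.76 × 10⁻¹⁰⁷ m³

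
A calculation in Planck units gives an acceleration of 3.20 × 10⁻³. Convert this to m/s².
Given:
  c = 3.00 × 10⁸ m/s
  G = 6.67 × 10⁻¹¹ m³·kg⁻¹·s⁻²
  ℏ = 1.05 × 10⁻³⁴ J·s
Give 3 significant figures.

One Planck acceleration: a_P = √(c⁷/(ℏG)) = 5.59 × 10⁵¹ m/s².
3.20 × 10⁻³ × 5.59 × 10⁵¹ m/s² = 1.79 × 10⁴⁹ m/s²

1.79 × 10⁴⁹ m/s²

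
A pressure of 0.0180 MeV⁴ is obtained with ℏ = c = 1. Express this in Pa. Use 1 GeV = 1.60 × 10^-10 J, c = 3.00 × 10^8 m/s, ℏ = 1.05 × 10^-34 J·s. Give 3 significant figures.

Pressure is [E]/[L]³ = [E]⁴/(ℏc)³.
1 GeV⁴ → 1/(ℏc)³ × (1 GeV in J)⁴ = 2.10 × 10^37 Pa.
Convert the energy scale: 0.0180 MeV⁴ = 1.80 × 10^-14 GeV⁴.
Result: 1.80 × 10^-14 × 2.10 × 10^37 = 3.77 × 10^23 Pa.

3.77 × 10^23 Pa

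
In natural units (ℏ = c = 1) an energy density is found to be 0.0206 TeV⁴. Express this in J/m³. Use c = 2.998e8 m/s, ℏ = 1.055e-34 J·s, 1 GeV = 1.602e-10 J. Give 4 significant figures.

4.288e47 J/m³

[E]/[L]³ = [E]⁴/(ℏc)³; restore (ℏc)⁻³.
1 GeV⁴ → 1/(ℏc)³ × (1 GeV in J)⁴ = 2.082e37 J/m³.
Convert the energy scale: 0.0206 TeV⁴ = 2.06e10 GeV⁴.
Result: 2.06e10 × 2.082e37 = 4.288e47 J/m³.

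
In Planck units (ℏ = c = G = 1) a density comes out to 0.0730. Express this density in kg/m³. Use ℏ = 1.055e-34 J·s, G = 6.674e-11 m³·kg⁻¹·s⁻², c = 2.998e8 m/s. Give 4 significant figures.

3.762e95 kg/m³

One Planck density: ρ_P = c⁵/(ℏG²) = 5.154e96 kg/m³.
0.0730 × 5.154e96 kg/m³ = 3.762e95 kg/m³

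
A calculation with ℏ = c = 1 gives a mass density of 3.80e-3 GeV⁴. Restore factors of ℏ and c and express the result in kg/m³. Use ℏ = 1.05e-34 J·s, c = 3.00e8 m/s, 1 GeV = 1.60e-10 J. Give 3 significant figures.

Mass density is [E]/(c²[L]³) = [E]⁴/(ℏ³c⁵).
1 GeV⁴ → 1/(ℏ³c⁵) × (1 GeV in J)⁴ = 2.33e20 kg/m³.
Result: 3.80e-3 × 2.33e20 = 8.85e17 kg/m³.

8.85e17 kg/m³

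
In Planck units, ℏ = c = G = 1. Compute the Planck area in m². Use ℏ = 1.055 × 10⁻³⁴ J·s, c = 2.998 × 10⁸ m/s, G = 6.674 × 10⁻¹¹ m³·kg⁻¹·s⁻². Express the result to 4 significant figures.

2.613 × 10⁻⁷⁰ m²

The unique combination of the constants set to 1 with dimensions of area is A_P = ℏG/c³.
  = 7.041 × 10⁻⁴⁵ / 2.695 × 10²⁵
  = 2.613 × 10⁻⁷⁰ m²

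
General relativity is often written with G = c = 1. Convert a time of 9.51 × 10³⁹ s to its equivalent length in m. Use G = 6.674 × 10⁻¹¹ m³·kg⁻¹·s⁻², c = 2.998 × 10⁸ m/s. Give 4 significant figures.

Time → length via c.
9.51 × 10³⁹ s × (c) = 2.851 × 10⁴⁸ m

2.851 × 10⁴⁸ m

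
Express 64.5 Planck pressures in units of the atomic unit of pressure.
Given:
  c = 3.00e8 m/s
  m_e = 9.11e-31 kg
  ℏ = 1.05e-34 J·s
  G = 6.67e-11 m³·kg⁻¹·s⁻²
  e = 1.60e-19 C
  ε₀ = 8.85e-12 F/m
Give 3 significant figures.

1.00e102

Planck pressure: p_P = c⁷/(ℏG²) = 4.68e113 Pa
atomic unit of pressure: P_au = E_h/a₀³ = m_e⁴e¹⁰/((4πε₀)⁵ℏ⁸) = 3.01e13 Pa
64.5 × 4.68e113 / 3.01e13 = 1.00e102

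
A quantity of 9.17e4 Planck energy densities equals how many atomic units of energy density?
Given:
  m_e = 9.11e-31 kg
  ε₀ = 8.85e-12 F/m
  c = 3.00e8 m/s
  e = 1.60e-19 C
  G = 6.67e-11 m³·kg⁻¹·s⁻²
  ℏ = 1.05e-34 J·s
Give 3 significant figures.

Planck energy density: u_P = c⁷/(ℏG²) = 4.68e113 J/m³
atomic unit of energy density: u_au = E_h/a₀³ = m_e⁴e¹⁰/((4πε₀)⁵ℏ⁸) = 3.01e13 J/m³
9.17e4 × 4.68e113 / 3.01e13 = 1.42e105

1.42e105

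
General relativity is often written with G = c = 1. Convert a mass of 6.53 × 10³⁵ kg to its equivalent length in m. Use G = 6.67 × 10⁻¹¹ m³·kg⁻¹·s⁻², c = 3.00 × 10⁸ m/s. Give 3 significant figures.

In G = c = 1 units mass has dimensions of length; the conversion factor is G/c².
6.53 × 10³⁵ kg × (G/c²) = 4.84 × 10⁸ m

4.84 × 10⁸ m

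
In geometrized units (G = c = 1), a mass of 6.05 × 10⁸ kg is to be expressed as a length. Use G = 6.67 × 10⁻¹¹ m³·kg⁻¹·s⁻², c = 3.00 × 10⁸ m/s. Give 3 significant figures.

In G = c = 1 units mass has dimensions of length; the conversion factor is G/c².
6.05 × 10⁸ kg × (G/c²) = 4.48 × 10⁻¹⁹ m

4.48 × 10⁻¹⁹ m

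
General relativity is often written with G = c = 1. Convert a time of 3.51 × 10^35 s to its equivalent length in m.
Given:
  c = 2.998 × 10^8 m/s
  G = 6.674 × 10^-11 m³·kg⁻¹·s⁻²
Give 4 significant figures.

1.052 × 10^44 m

Time → length via c.
3.51 × 10^35 s × (c) = 1.052 × 10^44 m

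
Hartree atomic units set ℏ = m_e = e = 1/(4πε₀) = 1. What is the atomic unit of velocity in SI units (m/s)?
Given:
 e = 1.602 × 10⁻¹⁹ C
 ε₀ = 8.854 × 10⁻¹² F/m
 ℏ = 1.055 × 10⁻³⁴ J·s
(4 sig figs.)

2.186 × 10⁶ m/s

From ℏ = m_e = e = 1/(4πε₀) = 1 the velocity scale is v_au = e²/(4πε₀ℏ).
  = 2.566 × 10⁻³⁸ / 1.174 × 10⁻⁴⁴
  = 2.186 × 10⁶ m/s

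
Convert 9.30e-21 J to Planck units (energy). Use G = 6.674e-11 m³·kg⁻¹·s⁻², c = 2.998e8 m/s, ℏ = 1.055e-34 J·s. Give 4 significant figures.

Planck energy: E_P = √(ℏc⁵/G) = 1.957e9 J.
9.30e-21 / 1.957e9 = 4.753e-30

4.753e-30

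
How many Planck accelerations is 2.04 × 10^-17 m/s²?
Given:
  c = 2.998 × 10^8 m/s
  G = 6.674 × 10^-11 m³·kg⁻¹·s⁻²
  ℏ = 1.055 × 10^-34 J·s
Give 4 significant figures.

3.669 × 10^-69

Planck acceleration: a_P = √(c⁷/(ℏG)) = 5.560 × 10^51 m/s².
2.04 × 10^-17 / 5.560 × 10^51 = 3.669 × 10^-69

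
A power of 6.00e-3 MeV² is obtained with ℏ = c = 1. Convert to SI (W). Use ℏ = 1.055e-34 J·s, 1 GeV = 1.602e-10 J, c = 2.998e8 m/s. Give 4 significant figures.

Power is [E]/[T] = [E]²/ℏ.
1 GeV² → 1/ℏ × (1 GeV in J)² = 2.433e14 W.
Convert the energy scale: 6.00e-3 MeV² = 6.00e-9 GeV².
Result: 6.00e-9 × 2.433e14 = 1.460e6 W.

1.460e6 W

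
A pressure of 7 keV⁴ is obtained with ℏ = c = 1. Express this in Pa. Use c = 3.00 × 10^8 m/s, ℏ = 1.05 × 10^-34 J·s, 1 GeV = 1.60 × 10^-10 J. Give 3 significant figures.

1.47 × 10^14 Pa

Pressure is [E]/[L]³ = [E]⁴/(ℏc)³.
1 GeV⁴ → 1/(ℏc)³ × (1 GeV in J)⁴ = 2.10 × 10^37 Pa.
Convert the energy scale: 7 keV⁴ = 7.00 × 10^-24 GeV⁴.
Result: 7.00 × 10^-24 × 2.10 × 10^37 = 1.47 × 10^14 Pa.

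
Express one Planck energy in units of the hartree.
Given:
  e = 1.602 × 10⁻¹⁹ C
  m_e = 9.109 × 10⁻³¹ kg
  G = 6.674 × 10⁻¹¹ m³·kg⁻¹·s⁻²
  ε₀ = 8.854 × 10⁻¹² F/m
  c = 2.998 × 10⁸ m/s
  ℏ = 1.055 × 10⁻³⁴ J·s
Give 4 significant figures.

4.494 × 10²⁶

Planck energy: E_P = √(ℏc⁵/G) = 1.957 × 10⁹ J
hartree: E_h = m_e e⁴/(4πε₀ℏ)² = 4.354 × 10⁻¹⁸ J
ratio = 1.957 × 10⁹ / 4.354 × 10⁻¹⁸ = 4.494 × 10²⁶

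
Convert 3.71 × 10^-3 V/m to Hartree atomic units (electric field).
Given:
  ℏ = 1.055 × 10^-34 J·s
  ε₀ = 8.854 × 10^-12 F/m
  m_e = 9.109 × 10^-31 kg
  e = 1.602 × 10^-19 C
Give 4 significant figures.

atomic unit of electric field: E_au = E_h/(e a₀) = m_e²e⁵/((4πε₀)³ℏ⁴) = 5.131 × 10^11 V/m.
3.71 × 10^-3 / 5.131 × 10^11 = 7.231 × 10^-15

7.231 × 10^-15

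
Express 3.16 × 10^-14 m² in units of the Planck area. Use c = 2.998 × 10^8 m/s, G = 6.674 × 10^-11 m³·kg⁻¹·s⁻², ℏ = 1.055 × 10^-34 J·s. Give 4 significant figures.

1.209 × 10^56

Planck area: A_P = ℏG/c³ = 2.613 × 10^-70 m².
3.16 × 10^-14 / 2.613 × 10^-70 = 1.209 × 10^56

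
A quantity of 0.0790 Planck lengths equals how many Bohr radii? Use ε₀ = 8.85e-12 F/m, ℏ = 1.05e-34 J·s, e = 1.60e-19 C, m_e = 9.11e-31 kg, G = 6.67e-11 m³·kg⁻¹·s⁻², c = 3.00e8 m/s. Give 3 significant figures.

2.42e-26

Planck length: ℓ_P = √(ℏG/c³) = 1.61e-35 m
Bohr radius: a₀ = 4πε₀ℏ²/(m_e e²) = 5.26e-11 m
0.0790 × 1.61e-35 / 5.26e-11 = 2.42e-26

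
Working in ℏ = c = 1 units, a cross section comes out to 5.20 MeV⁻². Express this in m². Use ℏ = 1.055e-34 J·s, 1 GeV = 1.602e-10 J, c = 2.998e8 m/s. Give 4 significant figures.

2.027e-25 m²

Area is [L]² = [E]⁻²·(ℏc)²; restore (ℏc)².
1 GeV⁻² → (ℏc)² × (1 GeV in J)⁻² = 3.898e-32 m².
Convert the energy scale: 5.20 MeV⁻² = 5.20e6 GeV⁻².
Result: 5.20e6 × 3.898e-32 = 2.027e-25 m².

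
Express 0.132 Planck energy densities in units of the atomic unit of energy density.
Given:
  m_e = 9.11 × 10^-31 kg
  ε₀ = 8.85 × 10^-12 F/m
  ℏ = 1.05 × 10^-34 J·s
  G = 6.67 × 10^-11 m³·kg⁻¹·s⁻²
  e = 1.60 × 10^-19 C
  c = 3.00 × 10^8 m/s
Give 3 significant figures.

Planck energy density: u_P = c⁷/(ℏG²) = 4.68 × 10^113 J/m³
atomic unit of energy density: u_au = E_h/a₀³ = m_e⁴e¹⁰/((4πε₀)⁵ℏ⁸) = 3.01 × 10^13 J/m³
0.132 × 4.68 × 10^113 / 3.01 × 10^13 = 2.05 × 10^99

2.05 × 10^99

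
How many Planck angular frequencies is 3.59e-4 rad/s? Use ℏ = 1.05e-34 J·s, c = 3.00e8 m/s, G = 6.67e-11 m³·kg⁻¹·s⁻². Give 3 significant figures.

1.93e-47

Planck angular frequency: ω_P = √(c⁵/(ℏG)) = 1.86e43 rad/s.
3.59e-4 / 1.86e43 = 1.93e-47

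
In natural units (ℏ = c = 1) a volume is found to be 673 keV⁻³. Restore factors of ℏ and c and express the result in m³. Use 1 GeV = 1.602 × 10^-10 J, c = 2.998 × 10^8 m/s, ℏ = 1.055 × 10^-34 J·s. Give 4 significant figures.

Volume is [L]³ = [E]⁻³·(ℏc)³.
1 GeV⁻³ → (ℏc)³ × (1 GeV in J)⁻³ = 7.696 × 10^-48 m³.
Convert the energy scale: 673 keV⁻³ = 6.73 × 10^20 GeV⁻³.
Result: 6.73 × 10^20 × 7.696 × 10^-48 = 5.179 × 10^-27 m³.

5.179 × 10^-27 m³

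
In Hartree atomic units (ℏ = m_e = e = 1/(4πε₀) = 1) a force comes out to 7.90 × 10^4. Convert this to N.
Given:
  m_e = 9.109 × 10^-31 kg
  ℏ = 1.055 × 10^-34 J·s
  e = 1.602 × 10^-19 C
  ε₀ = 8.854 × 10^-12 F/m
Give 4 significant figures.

6.494 × 10^-3 N

One atomic unit of force: F_au = E_h/a₀ = m_e²e⁶/((4πε₀)³ℏ⁴) = 8.220 × 10^-8 N.
7.90 × 10^4 × 8.220 × 10^-8 N = 6.494 × 10^-3 N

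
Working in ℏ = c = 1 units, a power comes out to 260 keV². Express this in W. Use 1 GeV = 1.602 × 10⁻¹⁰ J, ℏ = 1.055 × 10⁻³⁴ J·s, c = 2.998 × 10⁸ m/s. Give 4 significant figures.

Power is [E]/[T] = [E]²/ℏ.
1 GeV² → 1/ℏ × (1 GeV in J)² = 2.433 × 10¹⁴ W.
Convert the energy scale: 260 keV² = 2.60 × 10⁻¹⁰ GeV².
Result: 2.60 × 10⁻¹⁰ × 2.433 × 10¹⁴ = 6.325 × 10⁴ W.

6.325 × 10⁴ W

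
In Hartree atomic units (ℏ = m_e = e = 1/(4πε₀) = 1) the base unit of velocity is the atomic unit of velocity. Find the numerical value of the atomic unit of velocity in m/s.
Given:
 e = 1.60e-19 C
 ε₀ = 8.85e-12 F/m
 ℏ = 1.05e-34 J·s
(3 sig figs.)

v_au = e²/(4πε₀ℏ)
  = 2.56e-38 / 1.17e-44
  = 2.19e6 m/s

2.19e6 m/s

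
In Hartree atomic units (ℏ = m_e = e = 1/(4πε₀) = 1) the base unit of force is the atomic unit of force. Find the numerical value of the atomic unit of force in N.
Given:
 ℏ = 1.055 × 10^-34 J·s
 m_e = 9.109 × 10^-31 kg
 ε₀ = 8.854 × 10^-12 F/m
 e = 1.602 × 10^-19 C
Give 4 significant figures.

F_au = E_h/a₀ = m_e²e⁶/((4πε₀)³ℏ⁴)
E_h = 4.354 × 10^-18 J
a₀ = 5.297 × 10^-11 m
E_h/a₀ = 8.220 × 10^-8 N

8.220 × 10^-8 N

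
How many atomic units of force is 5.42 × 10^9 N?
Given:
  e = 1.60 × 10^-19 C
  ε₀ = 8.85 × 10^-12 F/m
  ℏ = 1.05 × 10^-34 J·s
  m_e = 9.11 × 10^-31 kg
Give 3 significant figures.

atomic unit of force: F_au = E_h/a₀ = m_e²e⁶/((4πε₀)³ℏ⁴) = 8.33 × 10^-8 N.
5.42 × 10^9 / 8.33 × 10^-8 = 6.51 × 10^16

6.51 × 10^16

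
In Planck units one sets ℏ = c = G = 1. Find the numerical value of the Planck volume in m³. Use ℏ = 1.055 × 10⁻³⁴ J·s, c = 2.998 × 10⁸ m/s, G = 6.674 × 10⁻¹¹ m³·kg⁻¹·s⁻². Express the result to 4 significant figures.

V_P = (ℏG/c³)^(3/2)
  = √(1.784 × 10⁻²⁰⁹)
  = 4.224 × 10⁻¹⁰⁵ m³

4.224 × 10⁻¹⁰⁵ m³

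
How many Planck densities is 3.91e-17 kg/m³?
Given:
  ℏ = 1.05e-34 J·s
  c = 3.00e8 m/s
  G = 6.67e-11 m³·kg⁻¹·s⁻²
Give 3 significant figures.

7.52e-114

Planck density: ρ_P = c⁵/(ℏG²) = 5.20e96 kg/m³.
3.91e-17 / 5.20e96 = 7.52e-114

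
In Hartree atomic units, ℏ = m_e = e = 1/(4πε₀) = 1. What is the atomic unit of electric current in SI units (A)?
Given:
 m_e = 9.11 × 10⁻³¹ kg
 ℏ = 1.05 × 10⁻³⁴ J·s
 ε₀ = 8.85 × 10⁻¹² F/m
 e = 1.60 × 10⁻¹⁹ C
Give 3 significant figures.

From ℏ = m_e = e = 1/(4πε₀) = 1 the current scale is I_au = e E_h/ℏ = m_e e⁵/((4πε₀)²ℏ³).
E_h = 4.38 × 10⁻¹⁸ J
e·E_h/ℏ = 6.67 × 10⁻³ A

6.67 × 10⁻³ A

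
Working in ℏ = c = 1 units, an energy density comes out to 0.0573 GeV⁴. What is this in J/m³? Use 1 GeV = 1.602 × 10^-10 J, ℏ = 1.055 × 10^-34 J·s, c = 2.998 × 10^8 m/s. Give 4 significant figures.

[E]/[L]³ = [E]⁴/(ℏc)³; restore (ℏc)⁻³.
1 GeV⁴ → 1/(ℏc)³ × (1 GeV in J)⁴ = 2.082 × 10^37 J/m³.
Result: 0.0573 × 2.082 × 10^37 = 1.193 × 10^36 J/m³.

1.193 × 10^36 J/m³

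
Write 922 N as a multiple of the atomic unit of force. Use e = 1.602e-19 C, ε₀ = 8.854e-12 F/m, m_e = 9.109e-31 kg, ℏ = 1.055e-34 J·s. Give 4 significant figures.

atomic unit of force: F_au = E_h/a₀ = m_e²e⁶/((4πε₀)³ℏ⁴) = 8.220e-8 N.
922 / 8.220e-8 = 1.122e10

1.122e10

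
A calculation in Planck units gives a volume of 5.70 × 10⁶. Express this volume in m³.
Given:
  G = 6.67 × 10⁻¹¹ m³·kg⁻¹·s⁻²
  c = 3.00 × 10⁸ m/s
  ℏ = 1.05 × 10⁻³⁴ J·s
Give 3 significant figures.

One Planck volume: V_P = (ℏG/c³)^(3/2) = 4.18 × 10⁻¹⁰⁵ m³.
5.70 × 10⁶ × 4.18 × 10⁻¹⁰⁵ m³ = 2.38 × 10⁻⁹⁸ m³

2.38 × 10⁻⁹⁸ m³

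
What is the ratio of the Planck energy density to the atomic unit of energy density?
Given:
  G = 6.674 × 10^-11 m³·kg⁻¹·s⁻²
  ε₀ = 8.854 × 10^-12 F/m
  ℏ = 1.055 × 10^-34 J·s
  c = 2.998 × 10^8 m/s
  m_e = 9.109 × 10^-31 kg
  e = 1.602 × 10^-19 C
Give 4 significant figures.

Planck energy density: u_P = c⁷/(ℏG²) = 4.632 × 10^113 J/m³
atomic unit of energy density: u_au = E_h/a₀³ = m_e⁴e¹⁰/((4πε₀)⁵ℏ⁸) = 2.929 × 10^13 J/m³
ratio = 4.632 × 10^113 / 2.929 × 10^13 = 1.581 × 10^100

1.581 × 10^100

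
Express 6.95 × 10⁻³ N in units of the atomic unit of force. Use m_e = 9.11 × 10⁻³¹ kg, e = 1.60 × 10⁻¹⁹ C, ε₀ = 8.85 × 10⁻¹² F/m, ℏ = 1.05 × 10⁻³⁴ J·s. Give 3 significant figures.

atomic unit of force: F_au = E_h/a₀ = m_e²e⁶/((4πε₀)³ℏ⁴) = 8.33 × 10⁻⁸ N.
6.95 × 10⁻³ / 8.33 × 10⁻⁸ = 8.35 × 10⁴

8.35 × 10⁴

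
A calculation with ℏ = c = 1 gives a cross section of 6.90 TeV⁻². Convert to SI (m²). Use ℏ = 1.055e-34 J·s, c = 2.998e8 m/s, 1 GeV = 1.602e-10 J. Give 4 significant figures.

Area is [L]² = [E]⁻²·(ℏc)²; restore (ℏc)².
1 GeV⁻² → (ℏc)² × (1 GeV in J)⁻² = 3.898e-32 m².
Convert the energy scale: 6.90 TeV⁻² = 6.90e-6 GeV⁻².
Result: 6.90e-6 × 3.898e-32 = 2.690e-37 m².

2.690e-37 m²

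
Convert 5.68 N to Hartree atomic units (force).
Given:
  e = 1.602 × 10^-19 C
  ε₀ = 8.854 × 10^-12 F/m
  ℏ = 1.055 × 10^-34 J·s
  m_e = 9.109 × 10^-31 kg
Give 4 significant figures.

6.910 × 10^7

atomic unit of force: F_au = E_h/a₀ = m_e²e⁶/((4πε₀)³ℏ⁴) = 8.220 × 10^-8 N.
5.68 / 8.220 × 10^-8 = 6.910 × 10^7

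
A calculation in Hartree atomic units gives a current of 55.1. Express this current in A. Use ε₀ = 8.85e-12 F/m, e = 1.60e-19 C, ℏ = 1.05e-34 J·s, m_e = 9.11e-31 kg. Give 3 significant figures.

0.368 A

One atomic unit of electric current: I_au = e E_h/ℏ = m_e e⁵/((4πε₀)²ℏ³) = 6.67e-3 A.
55.1 × 6.67e-3 A = 0.368 A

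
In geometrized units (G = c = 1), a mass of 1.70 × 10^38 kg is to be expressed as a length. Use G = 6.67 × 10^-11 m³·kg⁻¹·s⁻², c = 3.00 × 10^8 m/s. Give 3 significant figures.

In G = c = 1 units mass has dimensions of length; the conversion factor is G/c².
1.70 × 10^38 kg × (G/c²) = 1.26 × 10^11 m

1.26 × 10^11 m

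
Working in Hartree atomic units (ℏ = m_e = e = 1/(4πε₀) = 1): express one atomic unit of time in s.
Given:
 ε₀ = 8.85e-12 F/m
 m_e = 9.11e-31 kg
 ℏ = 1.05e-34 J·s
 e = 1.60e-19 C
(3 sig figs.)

2.40e-17 s

Dimensional analysis gives τ_au = (4πε₀)²ℏ³/(m_e e⁴).
E_h = 4.38e-18 J
ℏ/E_h = 2.40e-17 s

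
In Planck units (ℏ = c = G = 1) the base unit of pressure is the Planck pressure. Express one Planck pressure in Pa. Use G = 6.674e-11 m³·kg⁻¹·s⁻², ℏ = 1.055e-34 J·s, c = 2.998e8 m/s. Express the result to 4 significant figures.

4.632e113 Pa

p_P = c⁷/(ℏG²)
  = 2.177e59 / 4.699e-55
  = 4.632e113 Pa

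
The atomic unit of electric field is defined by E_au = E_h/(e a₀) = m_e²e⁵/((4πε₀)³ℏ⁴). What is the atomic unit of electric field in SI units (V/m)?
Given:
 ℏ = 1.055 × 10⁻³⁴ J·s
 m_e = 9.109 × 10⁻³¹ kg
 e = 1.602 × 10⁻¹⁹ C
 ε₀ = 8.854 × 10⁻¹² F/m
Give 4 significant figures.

E_au = E_h/(e a₀) = m_e²e⁵/((4πε₀)³ℏ⁴)
E_h = 4.354 × 10⁻¹⁸ J
a₀ = 5.297 × 10⁻¹¹ m
E_h/(e·a₀) = 5.131 × 10¹¹ V/m

5.131 × 10¹¹ V/m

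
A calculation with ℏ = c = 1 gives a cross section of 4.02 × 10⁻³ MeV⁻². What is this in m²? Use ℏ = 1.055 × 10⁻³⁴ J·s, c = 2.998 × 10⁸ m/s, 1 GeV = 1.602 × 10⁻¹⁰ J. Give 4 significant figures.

1.567 × 10⁻²⁸ m²

Area is [L]² = [E]⁻²·(ℏc)²; restore (ℏc)².
1 GeV⁻² → (ℏc)² × (1 GeV in J)⁻² = 3.898 × 10⁻³² m².
Convert the energy scale: 4.02 × 10⁻³ MeV⁻² = 4.02 × 10³ GeV⁻².
Result: 4.02 × 10³ × 3.898 × 10⁻³² = 1.567 × 10⁻²⁸ m².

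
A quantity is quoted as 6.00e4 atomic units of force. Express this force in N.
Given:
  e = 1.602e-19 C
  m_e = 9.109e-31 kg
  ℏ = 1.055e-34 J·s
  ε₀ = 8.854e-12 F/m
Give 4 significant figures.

4.932e-3 N

One atomic unit of force: F_au = E_h/a₀ = m_e²e⁶/((4πε₀)³ℏ⁴) = 8.220e-8 N.
6.00e4 × 8.220e-8 N = 4.932e-3 N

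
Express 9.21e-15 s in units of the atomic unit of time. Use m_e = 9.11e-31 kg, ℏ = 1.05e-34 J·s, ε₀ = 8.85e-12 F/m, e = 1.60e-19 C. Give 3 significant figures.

atomic unit of time: τ_au = (4πε₀)²ℏ³/(m_e e⁴) = 2.40e-17 s.
9.21e-15 / 2.40e-17 = 384

384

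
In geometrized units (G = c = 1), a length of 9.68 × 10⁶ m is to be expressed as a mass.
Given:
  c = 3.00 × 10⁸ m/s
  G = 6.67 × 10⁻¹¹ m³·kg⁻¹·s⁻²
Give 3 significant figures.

Length → mass via c²/G.
9.68 × 10⁶ m × (c²/G) = 1.31 × 10³⁴ kg

1.31 × 10³⁴ kg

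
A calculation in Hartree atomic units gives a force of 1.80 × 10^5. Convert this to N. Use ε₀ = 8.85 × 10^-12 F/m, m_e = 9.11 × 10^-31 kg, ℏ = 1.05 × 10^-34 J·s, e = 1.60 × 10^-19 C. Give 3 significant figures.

One atomic unit of force: F_au = E_h/a₀ = m_e²e⁶/((4πε₀)³ℏ⁴) = 8.33 × 10^-8 N.
1.80 × 10^5 × 8.33 × 10^-8 N = 0.0150 N

0.0150 N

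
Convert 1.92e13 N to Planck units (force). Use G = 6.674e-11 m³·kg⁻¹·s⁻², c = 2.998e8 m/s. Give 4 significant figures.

Planck force: F_P = c⁴/G = 1.210e44 N.
1.92e13 / 1.210e44 = 1.586e-31

1.586e-31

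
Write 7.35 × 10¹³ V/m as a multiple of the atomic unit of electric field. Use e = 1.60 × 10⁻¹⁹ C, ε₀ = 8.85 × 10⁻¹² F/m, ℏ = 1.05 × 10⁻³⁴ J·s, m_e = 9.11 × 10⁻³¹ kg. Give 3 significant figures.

atomic unit of electric field: E_au = E_h/(e a₀) = m_e²e⁵/((4πε₀)³ℏ⁴) = 5.20 × 10¹¹ V/m.
7.35 × 10¹³ / 5.20 × 10¹¹ = 141

141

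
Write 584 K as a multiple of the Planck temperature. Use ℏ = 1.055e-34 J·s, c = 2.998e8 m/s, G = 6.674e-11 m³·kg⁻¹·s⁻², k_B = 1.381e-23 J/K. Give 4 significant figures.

Planck temperature: T_P = √(ℏc⁵/G) / k_B = 1.417e32 K.
584 / 1.417e32 = 4.122e-30

4.122e-30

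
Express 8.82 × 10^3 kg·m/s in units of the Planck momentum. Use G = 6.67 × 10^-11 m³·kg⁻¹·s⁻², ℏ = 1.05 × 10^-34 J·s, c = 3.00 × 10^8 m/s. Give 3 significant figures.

Planck momentum: p_P = √(ℏc³/G) = 6.52 kg·m/s.
8.82 × 10^3 / 6.52 = 1.35 × 10^3

1.35 × 10^3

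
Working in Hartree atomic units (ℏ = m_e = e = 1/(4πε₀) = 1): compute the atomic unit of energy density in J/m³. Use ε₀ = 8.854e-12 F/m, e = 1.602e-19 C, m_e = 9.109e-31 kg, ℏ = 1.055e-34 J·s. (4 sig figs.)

2.929e13 J/m³

The unique combination of the constants set to 1 with dimensions of energy density is u_au = E_h/a₀³ = m_e⁴e¹⁰/((4πε₀)⁵ℏ⁸).
E_h = 4.354e-18 J
a₀ = 5.297e-11 m
E_h/a₀³ = 2.929e13 J/m³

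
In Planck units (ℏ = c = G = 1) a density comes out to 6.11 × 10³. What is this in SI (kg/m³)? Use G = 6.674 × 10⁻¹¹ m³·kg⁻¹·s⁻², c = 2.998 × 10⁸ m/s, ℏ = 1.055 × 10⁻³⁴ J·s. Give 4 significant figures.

One Planck density: ρ_P = c⁵/(ℏG²) = 5.154 × 10⁹⁶ kg/m³.
6.11 × 10³ × 5.154 × 10⁹⁶ kg/m³ = 3.149 × 10¹⁰⁰ kg/m³

3.149 × 10¹⁰⁰ kg/m³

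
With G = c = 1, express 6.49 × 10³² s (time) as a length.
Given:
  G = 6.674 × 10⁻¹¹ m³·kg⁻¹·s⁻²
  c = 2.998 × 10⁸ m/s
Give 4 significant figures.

Time → length via c.
6.49 × 10³² s × (c) = 1.946 × 10⁴¹ m

1.946 × 10⁴¹ m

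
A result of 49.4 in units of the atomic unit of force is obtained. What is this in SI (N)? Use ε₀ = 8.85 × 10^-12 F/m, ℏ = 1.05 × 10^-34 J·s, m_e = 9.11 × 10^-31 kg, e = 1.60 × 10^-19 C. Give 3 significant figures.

One atomic unit of force: F_au = E_h/a₀ = m_e²e⁶/((4πε₀)³ℏ⁴) = 8.33 × 10^-8 N.
49.4 × 8.33 × 10^-8 N = 4.11 × 10^-6 N

4.11 × 10^-6 N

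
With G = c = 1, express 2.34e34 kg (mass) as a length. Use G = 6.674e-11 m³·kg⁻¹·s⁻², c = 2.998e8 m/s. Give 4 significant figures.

1.738e7 m

In G = c = 1 units mass has dimensions of length; the conversion factor is G/c².
2.34e34 kg × (G/c²) = 1.738e7 m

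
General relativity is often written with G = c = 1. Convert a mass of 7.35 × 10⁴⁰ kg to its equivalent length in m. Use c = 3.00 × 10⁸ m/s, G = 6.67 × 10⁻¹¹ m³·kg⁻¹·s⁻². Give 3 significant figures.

In G = c = 1 units mass has dimensions of length; the conversion factor is G/c².
7.35 × 10⁴⁰ kg × (G/c²) = 5.45 × 10¹³ m

5.45 × 10¹³ m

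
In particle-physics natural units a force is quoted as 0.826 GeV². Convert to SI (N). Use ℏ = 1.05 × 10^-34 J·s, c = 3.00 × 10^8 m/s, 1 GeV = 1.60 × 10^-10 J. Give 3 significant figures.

Force is [E]/[L] = [E]²/(ℏc); restore (ℏc)⁻¹.
1 GeV² → 1/(ℏc) × (1 GeV in J)² = 8.13 × 10^5 N.
Result: 0.826 × 8.13 × 10^5 = 6.71 × 10^5 N.

6.71 × 10^5 N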